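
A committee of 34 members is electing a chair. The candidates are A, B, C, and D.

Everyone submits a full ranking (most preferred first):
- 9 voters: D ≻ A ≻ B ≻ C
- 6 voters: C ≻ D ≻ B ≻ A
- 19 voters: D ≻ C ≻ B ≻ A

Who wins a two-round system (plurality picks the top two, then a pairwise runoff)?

D

Round 1 first-place votes: A 0, B 0, C 6, D 28. D and C advance.
Runoff: D is ranked above C on 28 ballots, C above D on 6.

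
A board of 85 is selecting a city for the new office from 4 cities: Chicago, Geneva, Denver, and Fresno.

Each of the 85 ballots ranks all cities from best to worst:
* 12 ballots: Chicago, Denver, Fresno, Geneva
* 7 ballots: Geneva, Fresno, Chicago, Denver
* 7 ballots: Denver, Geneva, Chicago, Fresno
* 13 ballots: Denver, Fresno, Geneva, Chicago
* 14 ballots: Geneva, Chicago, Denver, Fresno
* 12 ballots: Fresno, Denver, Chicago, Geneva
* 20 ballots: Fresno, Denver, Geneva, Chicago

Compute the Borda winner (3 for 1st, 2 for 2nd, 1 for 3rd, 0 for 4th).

Chicago: 12×3 + 7×1 + 7×1 + 13×0 + 14×2 + 12×1 + 20×0 = 90
Geneva: 12×0 + 7×3 + 7×2 + 13×1 + 14×3 + 12×0 + 20×1 = 110
Denver: 12×2 + 7×0 + 7×3 + 13×3 + 14×1 + 12×2 + 20×2 = 162
Fresno: 12×1 + 7×2 + 7×0 + 13×2 + 14×0 + 12×3 + 20×3 = 148

Denver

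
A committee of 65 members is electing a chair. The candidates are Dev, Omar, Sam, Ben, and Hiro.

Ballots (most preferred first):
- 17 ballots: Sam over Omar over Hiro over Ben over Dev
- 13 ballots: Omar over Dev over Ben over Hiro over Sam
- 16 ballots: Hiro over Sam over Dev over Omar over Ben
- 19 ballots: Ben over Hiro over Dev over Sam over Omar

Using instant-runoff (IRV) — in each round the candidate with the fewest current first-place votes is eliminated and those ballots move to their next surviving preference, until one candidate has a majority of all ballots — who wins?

Round 1: Dev 0, Omar 13, Sam 17, Ben 19, Hiro 16. Dev eliminated.
Round 2: Omar 13, Sam 17, Ben 19, Hiro 16. Omar eliminated.
Round 3: Sam 17, Ben 32, Hiro 16. Hiro eliminated.
Round 4: Sam 33, Ben 32. Sam has a majority (≥33).

Sam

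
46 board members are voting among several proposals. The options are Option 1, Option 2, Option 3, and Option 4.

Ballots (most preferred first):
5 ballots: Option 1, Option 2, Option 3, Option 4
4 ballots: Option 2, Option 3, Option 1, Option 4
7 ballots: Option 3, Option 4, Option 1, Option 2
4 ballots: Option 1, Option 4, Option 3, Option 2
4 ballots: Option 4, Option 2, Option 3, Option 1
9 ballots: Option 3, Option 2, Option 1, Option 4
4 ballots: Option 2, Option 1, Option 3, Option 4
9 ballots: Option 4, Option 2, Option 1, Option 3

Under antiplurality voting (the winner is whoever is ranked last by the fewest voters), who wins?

Option 1

Last-place votes: Option 1 4, Option 2 11, Option 3 9, Option 4 22.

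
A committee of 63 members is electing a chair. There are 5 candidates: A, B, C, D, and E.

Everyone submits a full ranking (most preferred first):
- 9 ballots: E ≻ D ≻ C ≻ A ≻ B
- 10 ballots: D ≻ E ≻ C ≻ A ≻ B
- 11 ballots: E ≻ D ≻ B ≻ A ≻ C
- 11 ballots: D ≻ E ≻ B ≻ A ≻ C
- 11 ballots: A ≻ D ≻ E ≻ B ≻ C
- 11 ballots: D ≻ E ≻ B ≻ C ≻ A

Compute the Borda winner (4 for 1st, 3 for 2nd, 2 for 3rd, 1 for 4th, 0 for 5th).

D

A: 9×1 + 10×1 + 11×1 + 11×1 + 11×4 + 11×0 = 85
B: 9×0 + 10×0 + 11×2 + 11×2 + 11×1 + 11×2 = 77
C: 9×2 + 10×2 + 11×0 + 11×0 + 11×0 + 11×1 = 49
D: 9×3 + 10×4 + 11×3 + 11×4 + 11×3 + 11×4 = 221
E: 9×4 + 10×3 + 11×4 + 11×3 + 11×2 + 11×3 = 198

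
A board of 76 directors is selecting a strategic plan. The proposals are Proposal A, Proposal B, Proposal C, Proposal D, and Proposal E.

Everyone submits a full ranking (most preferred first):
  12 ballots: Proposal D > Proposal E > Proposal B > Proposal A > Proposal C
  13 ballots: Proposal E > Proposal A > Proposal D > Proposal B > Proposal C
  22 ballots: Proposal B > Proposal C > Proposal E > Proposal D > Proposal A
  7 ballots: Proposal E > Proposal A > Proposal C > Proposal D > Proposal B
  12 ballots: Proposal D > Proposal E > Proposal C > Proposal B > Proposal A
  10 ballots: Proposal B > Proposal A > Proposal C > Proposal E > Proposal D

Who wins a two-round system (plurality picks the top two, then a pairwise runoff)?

Proposal D

Round 1 first-place votes: Proposal A 0, Proposal B 32, Proposal C 0, Proposal D 24, Proposal E 20. Proposal B and Proposal D advance.
Runoff: Proposal B is ranked above Proposal D on 32 ballots, Proposal D above Proposal B on 44.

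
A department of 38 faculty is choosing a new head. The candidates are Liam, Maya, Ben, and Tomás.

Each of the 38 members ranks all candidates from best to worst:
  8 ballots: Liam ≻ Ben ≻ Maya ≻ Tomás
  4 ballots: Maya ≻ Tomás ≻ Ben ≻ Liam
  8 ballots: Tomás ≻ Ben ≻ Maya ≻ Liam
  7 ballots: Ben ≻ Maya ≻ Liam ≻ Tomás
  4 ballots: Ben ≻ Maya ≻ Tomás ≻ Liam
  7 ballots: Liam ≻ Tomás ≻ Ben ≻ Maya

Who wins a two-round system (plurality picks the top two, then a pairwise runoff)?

Ben

Round 1 first-place votes: Liam 15, Maya 4, Ben 11, Tomás 8. Liam and Ben advance.
Runoff: Liam is ranked above Ben on 15 ballots, Ben above Liam on 23.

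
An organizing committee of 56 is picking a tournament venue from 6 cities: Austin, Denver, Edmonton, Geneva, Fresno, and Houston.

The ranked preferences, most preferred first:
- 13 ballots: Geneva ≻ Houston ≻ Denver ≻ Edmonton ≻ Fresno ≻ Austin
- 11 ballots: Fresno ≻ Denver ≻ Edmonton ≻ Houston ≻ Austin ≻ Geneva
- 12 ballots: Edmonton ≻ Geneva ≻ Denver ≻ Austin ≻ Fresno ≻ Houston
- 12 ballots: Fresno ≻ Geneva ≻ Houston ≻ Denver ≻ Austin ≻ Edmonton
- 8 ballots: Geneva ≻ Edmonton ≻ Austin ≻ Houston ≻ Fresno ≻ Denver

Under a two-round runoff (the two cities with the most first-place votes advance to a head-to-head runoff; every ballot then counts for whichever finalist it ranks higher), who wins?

Geneva

Round 1 first-place votes: Austin 0, Denver 0, Edmonton 12, Geneva 21, Fresno 23, Houston 0. Fresno and Geneva advance.
Runoff: Fresno is ranked above Geneva on 23 ballots, Geneva above Fresno on 33.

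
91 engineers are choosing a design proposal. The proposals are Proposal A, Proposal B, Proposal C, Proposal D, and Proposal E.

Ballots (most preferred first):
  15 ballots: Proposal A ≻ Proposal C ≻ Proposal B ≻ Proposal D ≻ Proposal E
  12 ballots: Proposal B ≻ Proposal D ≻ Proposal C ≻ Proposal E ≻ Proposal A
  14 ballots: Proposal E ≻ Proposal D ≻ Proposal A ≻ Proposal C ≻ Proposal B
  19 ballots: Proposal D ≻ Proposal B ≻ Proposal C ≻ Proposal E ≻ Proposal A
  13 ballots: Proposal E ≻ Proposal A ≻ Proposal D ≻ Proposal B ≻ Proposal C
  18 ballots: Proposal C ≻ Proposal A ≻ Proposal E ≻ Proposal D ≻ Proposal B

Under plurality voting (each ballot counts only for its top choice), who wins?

Proposal E

First-place votes: Proposal A 15, Proposal B 12, Proposal C 18, Proposal D 19, Proposal E 27.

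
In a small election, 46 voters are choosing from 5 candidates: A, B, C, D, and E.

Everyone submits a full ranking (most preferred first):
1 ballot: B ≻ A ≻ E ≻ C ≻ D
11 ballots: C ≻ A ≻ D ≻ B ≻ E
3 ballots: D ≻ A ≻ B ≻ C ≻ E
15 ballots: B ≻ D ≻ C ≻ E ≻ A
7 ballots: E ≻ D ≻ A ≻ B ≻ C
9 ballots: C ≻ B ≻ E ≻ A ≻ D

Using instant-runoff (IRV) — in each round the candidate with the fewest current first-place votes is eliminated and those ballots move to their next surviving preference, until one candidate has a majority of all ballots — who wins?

B

Round 1: A 0, B 16, C 20, D 3, E 7. A eliminated.
Round 2: B 16, C 20, D 3, E 7. D eliminated.
Round 3: B 19, C 20, E 7. E eliminated.
Round 4: B 26, C 20. B has a majority (≥24).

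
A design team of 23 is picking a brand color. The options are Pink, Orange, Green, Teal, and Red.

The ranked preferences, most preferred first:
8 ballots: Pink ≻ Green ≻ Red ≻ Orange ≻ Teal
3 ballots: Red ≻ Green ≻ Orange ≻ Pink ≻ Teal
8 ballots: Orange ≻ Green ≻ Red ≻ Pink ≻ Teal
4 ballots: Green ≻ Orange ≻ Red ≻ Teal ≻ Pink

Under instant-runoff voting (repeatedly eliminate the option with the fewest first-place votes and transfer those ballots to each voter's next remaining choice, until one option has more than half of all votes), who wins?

Round 1: Pink 8, Orange 8, Green 4, Teal 0, Red 3. Teal eliminated.
Round 2: Pink 8, Orange 8, Green 4, Red 3. Red eliminated.
Round 3: Pink 8, Orange 8, Green 7. Green eliminated.
Round 4: Pink 8, Orange 15. Orange has a majority (≥12).

Orange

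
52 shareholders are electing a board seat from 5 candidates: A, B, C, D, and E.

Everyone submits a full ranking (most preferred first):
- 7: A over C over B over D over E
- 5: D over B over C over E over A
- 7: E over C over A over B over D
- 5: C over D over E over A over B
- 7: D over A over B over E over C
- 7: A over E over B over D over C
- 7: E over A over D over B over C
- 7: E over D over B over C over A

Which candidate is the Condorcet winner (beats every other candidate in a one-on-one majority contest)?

E vs A: 31–21
E vs B: 33–19
E vs C: 35–17
E vs D: 28–24
E beats every other candidate.

E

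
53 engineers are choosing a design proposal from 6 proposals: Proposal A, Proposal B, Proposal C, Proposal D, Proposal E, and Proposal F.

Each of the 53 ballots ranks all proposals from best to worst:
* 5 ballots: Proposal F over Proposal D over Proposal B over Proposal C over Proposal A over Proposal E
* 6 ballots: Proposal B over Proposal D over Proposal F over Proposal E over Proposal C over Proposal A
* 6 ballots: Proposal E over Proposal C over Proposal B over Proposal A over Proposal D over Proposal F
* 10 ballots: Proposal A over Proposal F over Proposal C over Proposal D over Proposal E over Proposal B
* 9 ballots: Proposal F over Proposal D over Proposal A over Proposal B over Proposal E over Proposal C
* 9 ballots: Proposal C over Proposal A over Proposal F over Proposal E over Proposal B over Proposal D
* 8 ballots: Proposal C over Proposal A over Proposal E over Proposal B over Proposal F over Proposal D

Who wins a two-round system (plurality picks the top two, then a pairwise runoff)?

Round 1 first-place votes: Proposal A 10, Proposal B 6, Proposal C 17, Proposal D 0, Proposal E 6, Proposal F 14. Proposal C and Proposal F advance.
Runoff: Proposal C is ranked above Proposal F on 23 ballots, Proposal F above Proposal C on 30.

Proposal F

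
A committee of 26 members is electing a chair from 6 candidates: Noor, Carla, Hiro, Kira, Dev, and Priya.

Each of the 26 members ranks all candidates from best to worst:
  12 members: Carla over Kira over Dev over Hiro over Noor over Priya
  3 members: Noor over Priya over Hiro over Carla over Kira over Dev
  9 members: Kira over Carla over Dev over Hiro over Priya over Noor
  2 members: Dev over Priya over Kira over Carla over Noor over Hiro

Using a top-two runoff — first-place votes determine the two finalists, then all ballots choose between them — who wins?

Carla

Round 1 first-place votes: Noor 3, Carla 12, Hiro 0, Kira 9, Dev 2, Priya 0. Carla and Kira advance.
Runoff: Carla is ranked above Kira on 15 ballots, Kira above Carla on 11.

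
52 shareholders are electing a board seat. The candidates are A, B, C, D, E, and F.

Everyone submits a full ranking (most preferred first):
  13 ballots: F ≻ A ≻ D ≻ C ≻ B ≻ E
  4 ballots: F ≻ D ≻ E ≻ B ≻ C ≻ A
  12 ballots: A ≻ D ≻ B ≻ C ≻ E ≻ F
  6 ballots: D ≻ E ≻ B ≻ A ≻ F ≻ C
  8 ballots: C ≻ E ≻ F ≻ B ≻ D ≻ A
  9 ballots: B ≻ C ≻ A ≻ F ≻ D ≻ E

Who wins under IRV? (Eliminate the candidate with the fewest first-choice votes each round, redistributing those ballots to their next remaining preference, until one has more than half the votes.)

Round 1: A 12, B 9, C 8, D 6, E 0, F 17. E eliminated.
Round 2: A 12, B 9, C 8, D 6, F 17. D eliminated.
Round 3: A 12, B 15, C 8, F 17. C eliminated.
Round 4: A 12, B 15, F 25. A eliminated.
Round 5: B 27, F 25. B has a majority (≥27).

B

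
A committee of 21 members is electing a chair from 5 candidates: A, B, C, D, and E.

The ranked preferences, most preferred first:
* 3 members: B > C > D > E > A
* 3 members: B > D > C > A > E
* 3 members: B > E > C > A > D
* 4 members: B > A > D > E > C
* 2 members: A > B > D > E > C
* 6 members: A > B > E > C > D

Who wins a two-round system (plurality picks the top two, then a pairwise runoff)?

B

Round 1 first-place votes: A 8, B 13, C 0, D 0, E 0. B and A advance.
Runoff: B is ranked above A on 13 ballots, A above B on 8.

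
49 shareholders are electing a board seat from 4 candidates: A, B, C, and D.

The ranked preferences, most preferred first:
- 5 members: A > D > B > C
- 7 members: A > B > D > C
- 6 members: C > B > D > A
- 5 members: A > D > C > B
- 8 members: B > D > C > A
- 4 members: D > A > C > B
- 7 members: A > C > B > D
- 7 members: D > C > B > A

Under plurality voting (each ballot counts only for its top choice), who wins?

First-place votes: A 24, B 8, C 6, D 11.

A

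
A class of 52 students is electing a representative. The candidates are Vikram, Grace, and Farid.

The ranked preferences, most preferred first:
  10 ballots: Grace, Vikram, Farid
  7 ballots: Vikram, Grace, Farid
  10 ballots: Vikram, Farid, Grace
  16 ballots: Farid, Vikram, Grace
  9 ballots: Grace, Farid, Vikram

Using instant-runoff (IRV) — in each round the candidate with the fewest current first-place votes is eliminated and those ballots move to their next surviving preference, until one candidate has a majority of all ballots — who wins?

Round 1: Vikram 17, Grace 19, Farid 16. Farid eliminated.
Round 2: Vikram 33, Grace 19. Vikram has a majority (≥27).

Vikram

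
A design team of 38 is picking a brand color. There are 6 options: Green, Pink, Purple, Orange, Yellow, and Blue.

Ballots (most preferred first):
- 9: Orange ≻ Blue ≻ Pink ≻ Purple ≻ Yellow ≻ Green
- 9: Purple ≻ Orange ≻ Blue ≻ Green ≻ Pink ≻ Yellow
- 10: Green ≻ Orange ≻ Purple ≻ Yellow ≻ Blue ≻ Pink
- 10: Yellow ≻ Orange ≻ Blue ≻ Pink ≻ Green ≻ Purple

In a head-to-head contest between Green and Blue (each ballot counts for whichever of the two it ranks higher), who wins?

Green is ranked above Blue on 10 ballots; Blue above Green on 28.

Blue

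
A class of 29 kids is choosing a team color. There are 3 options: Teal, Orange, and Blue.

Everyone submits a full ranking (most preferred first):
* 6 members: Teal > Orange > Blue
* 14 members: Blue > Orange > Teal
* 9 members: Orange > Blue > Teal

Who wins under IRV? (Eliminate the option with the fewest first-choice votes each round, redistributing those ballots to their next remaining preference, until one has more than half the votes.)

Orange

Round 1: Teal 6, Orange 9, Blue 14. Teal eliminated.
Round 2: Orange 15, Blue 14. Orange has a majority (≥15).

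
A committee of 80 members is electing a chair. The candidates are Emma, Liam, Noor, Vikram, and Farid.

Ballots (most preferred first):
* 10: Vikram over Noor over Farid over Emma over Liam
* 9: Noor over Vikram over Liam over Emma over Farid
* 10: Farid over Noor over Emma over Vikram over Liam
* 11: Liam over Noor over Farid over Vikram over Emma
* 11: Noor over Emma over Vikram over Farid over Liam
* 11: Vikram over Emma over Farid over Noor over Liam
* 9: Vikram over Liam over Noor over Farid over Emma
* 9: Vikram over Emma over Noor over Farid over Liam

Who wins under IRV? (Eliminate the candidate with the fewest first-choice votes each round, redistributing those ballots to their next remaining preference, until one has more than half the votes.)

Noor

Round 1: Emma 0, Liam 11, Noor 20, Vikram 39, Farid 10. Emma eliminated.
Round 2: Liam 11, Noor 20, Vikram 39, Farid 10. Farid eliminated.
Round 3: Liam 11, Noor 30, Vikram 39. Liam eliminated.
Round 4: Noor 41, Vikram 39. Noor has a majority (≥41).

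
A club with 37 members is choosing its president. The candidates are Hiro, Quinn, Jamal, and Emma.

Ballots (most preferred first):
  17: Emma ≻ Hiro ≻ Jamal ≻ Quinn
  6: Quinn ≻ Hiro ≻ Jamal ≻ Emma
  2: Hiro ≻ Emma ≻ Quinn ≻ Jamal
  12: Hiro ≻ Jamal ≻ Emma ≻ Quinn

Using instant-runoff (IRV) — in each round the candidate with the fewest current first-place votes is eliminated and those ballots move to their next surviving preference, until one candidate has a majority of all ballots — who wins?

Round 1: Hiro 14, Quinn 6, Jamal 0, Emma 17. Jamal eliminated.
Round 2: Hiro 14, Quinn 6, Emma 17. Quinn eliminated.
Round 3: Hiro 20, Emma 17. Hiro has a majority (≥19).

Hiro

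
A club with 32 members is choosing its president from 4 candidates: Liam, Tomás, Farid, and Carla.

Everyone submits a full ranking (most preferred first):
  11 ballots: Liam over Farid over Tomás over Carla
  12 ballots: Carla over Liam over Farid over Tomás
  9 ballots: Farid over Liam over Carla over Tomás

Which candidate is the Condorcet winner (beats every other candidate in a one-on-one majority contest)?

Liam

Liam vs Tomás: 32–0
Liam vs Farid: 23–9
Liam vs Carla: 20–12
Liam beats every other candidate.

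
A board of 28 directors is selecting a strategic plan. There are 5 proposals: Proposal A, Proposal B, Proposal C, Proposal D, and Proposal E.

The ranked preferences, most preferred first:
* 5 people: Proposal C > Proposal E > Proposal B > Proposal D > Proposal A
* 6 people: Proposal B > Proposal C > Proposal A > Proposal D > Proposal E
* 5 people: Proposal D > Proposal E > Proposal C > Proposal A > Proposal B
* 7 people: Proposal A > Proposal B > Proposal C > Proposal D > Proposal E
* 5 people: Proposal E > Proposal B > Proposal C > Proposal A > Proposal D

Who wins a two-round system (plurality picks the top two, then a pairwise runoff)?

Proposal B

Round 1 first-place votes: Proposal A 7, Proposal B 6, Proposal C 5, Proposal D 5, Proposal E 5. Proposal A and Proposal B advance.
Runoff: Proposal A is ranked above Proposal B on 12 ballots, Proposal B above Proposal A on 16.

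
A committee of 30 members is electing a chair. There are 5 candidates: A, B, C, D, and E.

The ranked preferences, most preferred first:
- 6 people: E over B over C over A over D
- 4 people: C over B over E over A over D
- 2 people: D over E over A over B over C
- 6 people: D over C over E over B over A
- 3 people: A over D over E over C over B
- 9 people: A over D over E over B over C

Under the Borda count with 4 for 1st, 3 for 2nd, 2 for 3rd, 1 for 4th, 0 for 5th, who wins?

A: 6×1 + 4×1 + 2×2 + 6×0 + 3×4 + 9×4 = 62
B: 6×3 + 4×3 + 2×1 + 6×1 + 3×0 + 9×1 = 47
C: 6×2 + 4×4 + 2×0 + 6×3 + 3×1 + 9×0 = 49
D: 6×0 + 4×0 + 2×4 + 6×4 + 3×3 + 9×3 = 68
E: 6×4 + 4×2 + 2×3 + 6×2 + 3×2 + 9×2 = 74

E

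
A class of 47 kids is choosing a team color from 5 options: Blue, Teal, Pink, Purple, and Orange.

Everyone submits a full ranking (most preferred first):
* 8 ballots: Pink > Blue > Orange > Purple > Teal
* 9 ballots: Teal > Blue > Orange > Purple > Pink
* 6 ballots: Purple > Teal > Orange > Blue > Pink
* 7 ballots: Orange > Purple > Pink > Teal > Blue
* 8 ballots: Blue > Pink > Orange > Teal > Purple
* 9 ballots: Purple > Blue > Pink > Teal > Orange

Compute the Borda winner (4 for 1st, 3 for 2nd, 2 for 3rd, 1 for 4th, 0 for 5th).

Blue: 8×3 + 9×3 + 6×1 + 7×0 + 8×4 + 9×3 = 116
Teal: 8×0 + 9×4 + 6×3 + 7×1 + 8×1 + 9×1 = 78
Pink: 8×4 + 9×0 + 6×0 + 7×2 + 8×3 + 9×2 = 88
Purple: 8×1 + 9×1 + 6×4 + 7×3 + 8×0 + 9×4 = 98
Orange: 8×2 + 9×2 + 6×2 + 7×4 + 8×2 + 9×0 = 90

Blue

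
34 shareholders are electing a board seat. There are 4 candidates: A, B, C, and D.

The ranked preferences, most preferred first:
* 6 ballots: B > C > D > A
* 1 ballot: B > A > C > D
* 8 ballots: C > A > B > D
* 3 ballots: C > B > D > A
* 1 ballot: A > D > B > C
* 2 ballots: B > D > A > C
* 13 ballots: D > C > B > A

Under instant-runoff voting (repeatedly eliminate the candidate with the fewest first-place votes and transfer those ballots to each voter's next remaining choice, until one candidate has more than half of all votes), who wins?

C

Round 1: A 1, B 9, C 11, D 13. A eliminated.
Round 2: B 9, C 11, D 14. B eliminated.
Round 3: C 18, D 16. C has a majority (≥18).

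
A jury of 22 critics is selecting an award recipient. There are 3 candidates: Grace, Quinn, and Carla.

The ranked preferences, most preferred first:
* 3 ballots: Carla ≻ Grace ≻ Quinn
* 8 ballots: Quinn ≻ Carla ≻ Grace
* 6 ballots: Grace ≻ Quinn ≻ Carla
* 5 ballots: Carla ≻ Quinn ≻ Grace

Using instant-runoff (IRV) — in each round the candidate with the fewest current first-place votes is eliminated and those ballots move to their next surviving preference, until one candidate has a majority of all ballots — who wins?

Quinn

Round 1: Grace 6, Quinn 8, Carla 8. Grace eliminated.
Round 2: Quinn 14, Carla 8. Quinn has a majority (≥12).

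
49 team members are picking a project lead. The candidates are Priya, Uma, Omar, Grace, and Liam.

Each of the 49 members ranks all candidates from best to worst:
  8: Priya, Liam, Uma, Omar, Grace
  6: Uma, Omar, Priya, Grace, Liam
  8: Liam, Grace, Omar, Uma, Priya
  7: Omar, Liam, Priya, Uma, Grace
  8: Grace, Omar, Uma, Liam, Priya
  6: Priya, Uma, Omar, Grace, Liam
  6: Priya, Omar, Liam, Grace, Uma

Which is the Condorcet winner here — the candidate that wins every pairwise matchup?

Omar

Omar vs Priya: 29–20
Omar vs Uma: 29–20
Omar vs Grace: 33–16
Omar vs Liam: 33–16
Omar beats every other candidate.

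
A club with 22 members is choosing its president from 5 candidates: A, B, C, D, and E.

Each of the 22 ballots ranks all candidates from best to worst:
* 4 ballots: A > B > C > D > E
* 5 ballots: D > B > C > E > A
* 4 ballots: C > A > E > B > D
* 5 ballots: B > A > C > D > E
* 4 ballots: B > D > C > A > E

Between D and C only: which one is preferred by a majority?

D is ranked above C on 9 ballots; C above D on 13.

C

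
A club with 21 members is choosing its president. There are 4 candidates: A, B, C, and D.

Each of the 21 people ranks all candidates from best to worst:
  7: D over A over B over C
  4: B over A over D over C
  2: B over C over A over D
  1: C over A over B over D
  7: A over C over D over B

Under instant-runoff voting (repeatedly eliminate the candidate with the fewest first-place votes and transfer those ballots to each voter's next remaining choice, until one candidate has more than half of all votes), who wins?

A

Round 1: A 7, B 6, C 1, D 7. C eliminated.
Round 2: A 8, B 6, D 7. B eliminated.
Round 3: A 14, D 7. A has a majority (≥11).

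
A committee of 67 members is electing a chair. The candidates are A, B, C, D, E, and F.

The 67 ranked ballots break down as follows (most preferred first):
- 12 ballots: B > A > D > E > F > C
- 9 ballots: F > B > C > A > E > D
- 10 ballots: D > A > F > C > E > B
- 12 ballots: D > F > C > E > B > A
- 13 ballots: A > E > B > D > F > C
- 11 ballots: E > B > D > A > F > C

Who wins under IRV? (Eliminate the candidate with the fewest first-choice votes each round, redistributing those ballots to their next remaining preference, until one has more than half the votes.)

B

Round 1: A 13, B 12, C 0, D 22, E 11, F 9. C eliminated.
Round 2: A 13, B 12, D 22, E 11, F 9. F eliminated.
Round 3: A 13, B 21, D 22, E 11. E eliminated.
Round 4: A 13, B 32, D 22. A eliminated.
Round 5: B 45, D 22. B has a majority (≥34).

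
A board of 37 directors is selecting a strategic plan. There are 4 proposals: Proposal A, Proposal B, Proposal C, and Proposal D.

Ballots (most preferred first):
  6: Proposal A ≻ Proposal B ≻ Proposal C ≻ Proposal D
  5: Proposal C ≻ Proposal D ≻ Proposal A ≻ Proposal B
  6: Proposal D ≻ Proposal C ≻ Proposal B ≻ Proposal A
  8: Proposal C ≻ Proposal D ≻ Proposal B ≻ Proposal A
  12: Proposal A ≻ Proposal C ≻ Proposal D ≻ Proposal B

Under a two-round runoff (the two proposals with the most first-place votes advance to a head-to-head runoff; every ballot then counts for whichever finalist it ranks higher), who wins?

Round 1 first-place votes: Proposal A 18, Proposal B 0, Proposal C 13, Proposal D 6. Proposal A and Proposal C advance.
Runoff: Proposal A is ranked above Proposal C on 18 ballots, Proposal C above Proposal A on 19.

Proposal C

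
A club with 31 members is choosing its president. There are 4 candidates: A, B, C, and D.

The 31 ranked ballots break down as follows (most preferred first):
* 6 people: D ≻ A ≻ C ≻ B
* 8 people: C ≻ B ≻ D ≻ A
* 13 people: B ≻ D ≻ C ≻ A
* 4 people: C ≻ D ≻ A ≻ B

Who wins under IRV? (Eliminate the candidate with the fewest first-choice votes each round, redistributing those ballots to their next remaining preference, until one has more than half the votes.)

Round 1: A 0, B 13, C 12, D 6. A eliminated.
Round 2: B 13, C 12, D 6. D eliminated.
Round 3: B 13, C 18. C has a majority (≥16).

C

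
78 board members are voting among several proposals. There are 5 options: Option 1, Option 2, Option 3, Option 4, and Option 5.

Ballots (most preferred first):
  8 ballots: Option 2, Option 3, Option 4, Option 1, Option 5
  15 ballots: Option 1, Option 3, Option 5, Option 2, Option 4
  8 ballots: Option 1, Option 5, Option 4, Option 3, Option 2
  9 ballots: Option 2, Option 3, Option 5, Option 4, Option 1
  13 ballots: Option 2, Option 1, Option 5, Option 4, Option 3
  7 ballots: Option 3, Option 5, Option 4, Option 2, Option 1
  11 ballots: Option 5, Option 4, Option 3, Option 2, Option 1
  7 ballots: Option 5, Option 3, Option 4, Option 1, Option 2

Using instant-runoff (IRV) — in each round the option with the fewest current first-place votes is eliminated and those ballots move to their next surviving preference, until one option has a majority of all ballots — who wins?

Option 5

Round 1: Option 1 23, Option 2 30, Option 3 7, Option 4 0, Option 5 18. Option 4 eliminated.
Round 2: Option 1 23, Option 2 30, Option 3 7, Option 5 18. Option 3 eliminated.
Round 3: Option 1 23, Option 2 30, Option 5 25. Option 1 eliminated.
Round 4: Option 2 30, Option 5 48. Option 5 has a majority (≥40).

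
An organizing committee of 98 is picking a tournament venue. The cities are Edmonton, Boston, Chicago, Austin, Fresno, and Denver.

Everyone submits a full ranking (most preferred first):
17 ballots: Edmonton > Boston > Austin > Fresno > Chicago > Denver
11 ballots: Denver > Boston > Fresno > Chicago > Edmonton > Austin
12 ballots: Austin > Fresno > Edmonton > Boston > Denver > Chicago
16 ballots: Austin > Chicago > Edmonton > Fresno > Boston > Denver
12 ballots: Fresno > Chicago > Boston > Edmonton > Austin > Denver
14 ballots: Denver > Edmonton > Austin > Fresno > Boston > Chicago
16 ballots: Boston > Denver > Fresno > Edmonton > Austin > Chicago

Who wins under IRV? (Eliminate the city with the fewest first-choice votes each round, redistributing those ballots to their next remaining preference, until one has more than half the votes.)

Boston

Round 1: Edmonton 17, Boston 16, Chicago 0, Austin 28, Fresno 12, Denver 25. Chicago eliminated.
Round 2: Edmonton 17, Boston 16, Austin 28, Fresno 12, Denver 25. Fresno eliminated.
Round 3: Edmonton 17, Boston 28, Austin 28, Denver 25. Edmonton eliminated.
Round 4: Boston 45, Austin 28, Denver 25. Denver eliminated.
Round 5: Boston 56, Austin 42. Boston has a majority (≥50).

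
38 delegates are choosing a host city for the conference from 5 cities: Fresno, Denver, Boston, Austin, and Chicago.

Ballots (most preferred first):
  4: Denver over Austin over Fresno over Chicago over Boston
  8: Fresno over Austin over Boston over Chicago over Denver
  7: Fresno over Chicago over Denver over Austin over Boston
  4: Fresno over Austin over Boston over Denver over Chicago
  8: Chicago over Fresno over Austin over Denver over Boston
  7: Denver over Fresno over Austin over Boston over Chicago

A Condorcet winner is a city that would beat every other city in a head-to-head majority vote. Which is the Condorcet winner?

Fresno vs Denver: 27–11
Fresno vs Boston: 38–0
Fresno vs Austin: 34–4
Fresno vs Chicago: 30–8
Fresno beats every other city.

Fresno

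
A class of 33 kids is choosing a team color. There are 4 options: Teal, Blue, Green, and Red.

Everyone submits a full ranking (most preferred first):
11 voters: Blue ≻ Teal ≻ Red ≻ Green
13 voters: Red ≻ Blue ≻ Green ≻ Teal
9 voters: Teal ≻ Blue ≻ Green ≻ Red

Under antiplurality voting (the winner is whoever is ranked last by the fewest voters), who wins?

Blue

Last-place votes: Teal 13, Blue 0, Green 11, Red 9.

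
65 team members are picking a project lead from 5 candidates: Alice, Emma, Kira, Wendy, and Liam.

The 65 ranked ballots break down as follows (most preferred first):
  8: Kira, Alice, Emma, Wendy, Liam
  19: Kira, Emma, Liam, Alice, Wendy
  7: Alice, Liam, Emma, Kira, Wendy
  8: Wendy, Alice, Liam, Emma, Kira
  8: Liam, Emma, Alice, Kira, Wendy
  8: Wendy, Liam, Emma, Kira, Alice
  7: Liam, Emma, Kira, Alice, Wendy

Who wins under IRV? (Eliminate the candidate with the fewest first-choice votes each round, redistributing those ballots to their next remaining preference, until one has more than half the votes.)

Liam

Round 1: Alice 7, Emma 0, Kira 27, Wendy 16, Liam 15. Emma eliminated.
Round 2: Alice 7, Kira 27, Wendy 16, Liam 15. Alice eliminated.
Round 3: Kira 27, Wendy 16, Liam 22. Wendy eliminated.
Round 4: Kira 27, Liam 38. Liam has a majority (≥33).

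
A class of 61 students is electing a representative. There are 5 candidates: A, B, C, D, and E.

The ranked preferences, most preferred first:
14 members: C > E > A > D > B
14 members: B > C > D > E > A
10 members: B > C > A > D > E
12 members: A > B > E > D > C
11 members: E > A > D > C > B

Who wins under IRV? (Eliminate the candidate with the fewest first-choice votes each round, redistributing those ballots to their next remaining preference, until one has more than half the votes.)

A

Round 1: A 12, B 24, C 14, D 0, E 11. D eliminated.
Round 2: A 12, B 24, C 14, E 11. E eliminated.
Round 3: A 23, B 24, C 14. C eliminated.
Round 4: A 37, B 24. A has a majority (≥31).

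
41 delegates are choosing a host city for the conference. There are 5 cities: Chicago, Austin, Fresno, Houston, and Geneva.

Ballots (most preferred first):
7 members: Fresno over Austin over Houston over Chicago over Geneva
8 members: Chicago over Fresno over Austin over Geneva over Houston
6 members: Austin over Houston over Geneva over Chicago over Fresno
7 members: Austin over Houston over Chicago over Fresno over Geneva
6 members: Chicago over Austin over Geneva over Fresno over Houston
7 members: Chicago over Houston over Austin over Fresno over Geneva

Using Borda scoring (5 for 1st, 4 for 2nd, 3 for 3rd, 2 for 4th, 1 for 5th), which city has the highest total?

Austin

Chicago: 7×2 + 8×5 + 6×2 + 7×3 + 6×5 + 7×5 = 152
Austin: 7×4 + 8×3 + 6×5 + 7×5 + 6×4 + 7×3 = 162
Fresno: 7×5 + 8×4 + 6×1 + 7×2 + 6×2 + 7×2 = 113
Houston: 7×3 + 8×1 + 6×4 + 7×4 + 6×1 + 7×4 = 115
Geneva: 7×1 + 8×2 + 6×3 + 7×1 + 6×3 + 7×1 = 73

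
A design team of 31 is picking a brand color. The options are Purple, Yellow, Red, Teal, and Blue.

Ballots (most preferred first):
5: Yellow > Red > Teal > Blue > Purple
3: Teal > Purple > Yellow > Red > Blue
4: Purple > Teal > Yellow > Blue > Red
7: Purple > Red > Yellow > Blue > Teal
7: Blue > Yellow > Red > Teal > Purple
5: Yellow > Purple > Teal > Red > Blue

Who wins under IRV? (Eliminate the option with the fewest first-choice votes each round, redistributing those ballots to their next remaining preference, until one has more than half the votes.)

Yellow

Round 1: Purple 11, Yellow 10, Red 0, Teal 3, Blue 7. Red eliminated.
Round 2: Purple 11, Yellow 10, Teal 3, Blue 7. Teal eliminated.
Round 3: Purple 14, Yellow 10, Blue 7. Blue eliminated.
Round 4: Purple 14, Yellow 17. Yellow has a majority (≥16).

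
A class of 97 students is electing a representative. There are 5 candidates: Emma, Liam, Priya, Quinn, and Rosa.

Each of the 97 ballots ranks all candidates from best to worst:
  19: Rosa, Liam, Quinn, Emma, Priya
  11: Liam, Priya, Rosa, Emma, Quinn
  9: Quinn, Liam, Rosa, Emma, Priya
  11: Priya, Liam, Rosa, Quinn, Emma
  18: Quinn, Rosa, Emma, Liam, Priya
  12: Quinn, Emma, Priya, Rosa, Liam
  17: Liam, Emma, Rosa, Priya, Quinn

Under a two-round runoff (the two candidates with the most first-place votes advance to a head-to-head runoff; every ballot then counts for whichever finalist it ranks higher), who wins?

Liam

Round 1 first-place votes: Emma 0, Liam 28, Priya 11, Quinn 39, Rosa 19. Quinn and Liam advance.
Runoff: Quinn is ranked above Liam on 39 ballots, Liam above Quinn on 58.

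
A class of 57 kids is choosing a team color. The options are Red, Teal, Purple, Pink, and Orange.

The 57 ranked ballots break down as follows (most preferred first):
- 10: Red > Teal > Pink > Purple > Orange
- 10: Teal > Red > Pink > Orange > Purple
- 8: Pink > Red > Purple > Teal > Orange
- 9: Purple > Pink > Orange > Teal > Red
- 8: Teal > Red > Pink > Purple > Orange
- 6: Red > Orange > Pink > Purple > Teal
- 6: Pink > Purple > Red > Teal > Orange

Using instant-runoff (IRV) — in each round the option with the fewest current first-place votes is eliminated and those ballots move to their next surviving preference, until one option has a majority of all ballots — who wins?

Round 1: Red 16, Teal 18, Purple 9, Pink 14, Orange 0. Orange eliminated.
Round 2: Red 16, Teal 18, Purple 9, Pink 14. Purple eliminated.
Round 3: Red 16, Teal 18, Pink 23. Red eliminated.
Round 4: Teal 28, Pink 29. Pink has a majority (≥29).

Pink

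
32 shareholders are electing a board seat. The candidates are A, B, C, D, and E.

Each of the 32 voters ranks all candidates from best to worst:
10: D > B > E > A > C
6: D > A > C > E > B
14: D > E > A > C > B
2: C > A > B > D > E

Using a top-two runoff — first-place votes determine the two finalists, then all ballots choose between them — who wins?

D

Round 1 first-place votes: A 0, B 0, C 2, D 30, E 0. D and C advance.
Runoff: D is ranked above C on 30 ballots, C above D on 2.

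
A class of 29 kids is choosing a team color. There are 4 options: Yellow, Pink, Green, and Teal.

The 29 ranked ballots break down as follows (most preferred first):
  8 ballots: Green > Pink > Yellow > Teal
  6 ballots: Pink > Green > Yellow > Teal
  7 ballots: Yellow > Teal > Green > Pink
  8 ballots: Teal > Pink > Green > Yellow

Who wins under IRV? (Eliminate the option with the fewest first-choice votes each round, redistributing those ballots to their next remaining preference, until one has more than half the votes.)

Teal

Round 1: Yellow 7, Pink 6, Green 8, Teal 8. Pink eliminated.
Round 2: Yellow 7, Green 14, Teal 8. Yellow eliminated.
Round 3: Green 14, Teal 15. Teal has a majority (≥15).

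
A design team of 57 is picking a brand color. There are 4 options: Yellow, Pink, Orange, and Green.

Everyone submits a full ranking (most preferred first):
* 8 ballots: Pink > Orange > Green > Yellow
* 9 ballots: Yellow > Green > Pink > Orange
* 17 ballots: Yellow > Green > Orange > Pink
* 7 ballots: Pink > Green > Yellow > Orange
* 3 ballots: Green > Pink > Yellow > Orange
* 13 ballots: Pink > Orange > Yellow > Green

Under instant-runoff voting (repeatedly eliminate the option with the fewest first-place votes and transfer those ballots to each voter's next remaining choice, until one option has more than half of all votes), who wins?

Round 1: Yellow 26, Pink 28, Orange 0, Green 3. Orange eliminated.
Round 2: Yellow 26, Pink 28, Green 3. Green eliminated.
Round 3: Yellow 26, Pink 31. Pink has a majority (≥29).

Pink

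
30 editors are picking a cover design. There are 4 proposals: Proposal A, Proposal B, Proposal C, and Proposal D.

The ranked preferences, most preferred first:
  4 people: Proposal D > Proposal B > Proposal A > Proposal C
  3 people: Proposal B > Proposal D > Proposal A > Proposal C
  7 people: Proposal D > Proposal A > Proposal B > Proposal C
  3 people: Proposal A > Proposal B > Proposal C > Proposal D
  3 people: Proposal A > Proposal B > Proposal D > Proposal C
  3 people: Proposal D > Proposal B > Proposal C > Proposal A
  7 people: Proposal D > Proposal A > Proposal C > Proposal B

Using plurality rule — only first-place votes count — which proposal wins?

Proposal D

First-place votes: Proposal A 6, Proposal B 3, Proposal C 0, Proposal D 21.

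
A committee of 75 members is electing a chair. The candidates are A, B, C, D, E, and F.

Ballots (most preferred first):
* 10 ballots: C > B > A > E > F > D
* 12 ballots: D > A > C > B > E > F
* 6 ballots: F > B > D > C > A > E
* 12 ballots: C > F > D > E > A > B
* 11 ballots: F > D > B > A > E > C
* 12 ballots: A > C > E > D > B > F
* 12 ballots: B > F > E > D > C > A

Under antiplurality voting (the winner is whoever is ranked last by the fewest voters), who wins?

E

Last-place votes: A 12, B 12, C 11, D 10, E 6, F 24.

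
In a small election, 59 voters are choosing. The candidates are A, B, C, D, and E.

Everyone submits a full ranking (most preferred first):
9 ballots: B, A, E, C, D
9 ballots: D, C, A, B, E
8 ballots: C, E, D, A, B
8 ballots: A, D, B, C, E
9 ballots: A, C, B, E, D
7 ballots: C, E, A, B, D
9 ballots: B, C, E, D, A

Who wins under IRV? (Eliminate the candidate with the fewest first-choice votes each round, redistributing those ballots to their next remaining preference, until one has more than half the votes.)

C

Round 1: A 17, B 18, C 15, D 9, E 0. E eliminated.
Round 2: A 17, B 18, C 15, D 9. D eliminated.
Round 3: A 17, B 18, C 24. A eliminated.
Round 4: B 26, C 33. C has a majority (≥30).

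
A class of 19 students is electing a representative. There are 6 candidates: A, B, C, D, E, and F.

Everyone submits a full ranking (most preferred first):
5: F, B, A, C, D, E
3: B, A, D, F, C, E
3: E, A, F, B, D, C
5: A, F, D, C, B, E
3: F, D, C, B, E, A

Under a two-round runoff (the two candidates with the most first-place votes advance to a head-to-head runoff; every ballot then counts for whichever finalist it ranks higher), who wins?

A

Round 1 first-place votes: A 5, B 3, C 0, D 0, E 3, F 8. F and A advance.
Runoff: F is ranked above A on 8 ballots, A above F on 11.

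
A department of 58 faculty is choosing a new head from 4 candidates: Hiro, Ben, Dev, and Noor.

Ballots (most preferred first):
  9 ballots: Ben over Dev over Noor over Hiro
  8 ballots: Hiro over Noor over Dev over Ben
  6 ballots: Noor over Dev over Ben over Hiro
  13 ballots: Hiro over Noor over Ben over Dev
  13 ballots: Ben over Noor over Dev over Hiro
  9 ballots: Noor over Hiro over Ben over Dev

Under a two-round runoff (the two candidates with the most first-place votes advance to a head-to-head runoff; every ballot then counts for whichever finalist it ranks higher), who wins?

Round 1 first-place votes: Hiro 21, Ben 22, Dev 0, Noor 15. Ben and Hiro advance.
Runoff: Ben is ranked above Hiro on 28 ballots, Hiro above Ben on 30.

Hiro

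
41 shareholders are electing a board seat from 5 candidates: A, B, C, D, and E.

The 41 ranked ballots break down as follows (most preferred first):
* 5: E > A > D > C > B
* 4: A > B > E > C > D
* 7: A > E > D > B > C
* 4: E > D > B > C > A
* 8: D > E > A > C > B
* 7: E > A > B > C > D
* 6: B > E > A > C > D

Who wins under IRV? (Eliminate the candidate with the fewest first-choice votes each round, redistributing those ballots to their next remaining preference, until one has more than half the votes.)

E

Round 1: A 11, B 6, C 0, D 8, E 16. C eliminated.
Round 2: A 11, B 6, D 8, E 16. B eliminated.
Round 3: A 11, D 8, E 22. E has a majority (≥21).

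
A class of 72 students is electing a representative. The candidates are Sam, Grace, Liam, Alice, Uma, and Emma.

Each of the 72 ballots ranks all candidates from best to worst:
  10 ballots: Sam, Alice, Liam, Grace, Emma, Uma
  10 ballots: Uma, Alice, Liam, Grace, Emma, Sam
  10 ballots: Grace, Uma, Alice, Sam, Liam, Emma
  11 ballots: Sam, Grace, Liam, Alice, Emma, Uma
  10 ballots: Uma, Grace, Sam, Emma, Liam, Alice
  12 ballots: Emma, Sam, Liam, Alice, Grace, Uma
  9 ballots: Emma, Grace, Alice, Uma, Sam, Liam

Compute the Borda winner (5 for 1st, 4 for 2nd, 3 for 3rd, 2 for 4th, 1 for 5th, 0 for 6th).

Sam: 10×5 + 10×0 + 10×2 + 11×5 + 10×3 + 12×4 + 9×1 = 212
Grace: 10×2 + 10×2 + 10×5 + 11×4 + 10×4 + 12×1 + 9×4 = 222
Liam: 10×3 + 10×3 + 10×1 + 11×3 + 10×1 + 12×3 + 9×0 = 149
Alice: 10×4 + 10×4 + 10×3 + 11×2 + 10×0 + 12×2 + 9×3 = 183
Uma: 10×0 + 10×5 + 10×4 + 11×0 + 10×5 + 12×0 + 9×2 = 158
Emma: 10×1 + 10×1 + 10×0 + 11×1 + 10×2 + 12×5 + 9×5 = 156

Grace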